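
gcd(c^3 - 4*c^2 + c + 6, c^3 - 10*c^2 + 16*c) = c - 2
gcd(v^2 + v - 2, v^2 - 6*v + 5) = v - 1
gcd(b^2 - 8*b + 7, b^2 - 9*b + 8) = b - 1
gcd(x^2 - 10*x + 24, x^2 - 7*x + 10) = 1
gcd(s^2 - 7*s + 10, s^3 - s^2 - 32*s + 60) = s^2 - 7*s + 10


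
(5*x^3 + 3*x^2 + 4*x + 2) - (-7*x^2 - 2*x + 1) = 5*x^3 + 10*x^2 + 6*x + 1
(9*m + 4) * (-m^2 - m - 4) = -9*m^3 - 13*m^2 - 40*m - 16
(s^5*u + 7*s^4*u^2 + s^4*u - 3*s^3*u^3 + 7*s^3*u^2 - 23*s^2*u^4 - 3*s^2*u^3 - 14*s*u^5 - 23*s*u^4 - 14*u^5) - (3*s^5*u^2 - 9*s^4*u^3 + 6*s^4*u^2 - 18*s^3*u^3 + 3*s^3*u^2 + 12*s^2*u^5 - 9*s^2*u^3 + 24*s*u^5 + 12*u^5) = -3*s^5*u^2 + s^5*u + 9*s^4*u^3 + s^4*u^2 + s^4*u + 15*s^3*u^3 + 4*s^3*u^2 - 12*s^2*u^5 - 23*s^2*u^4 + 6*s^2*u^3 - 38*s*u^5 - 23*s*u^4 - 26*u^5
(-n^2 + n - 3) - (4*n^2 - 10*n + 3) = -5*n^2 + 11*n - 6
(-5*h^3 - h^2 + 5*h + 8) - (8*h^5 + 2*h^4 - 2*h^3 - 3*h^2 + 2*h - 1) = -8*h^5 - 2*h^4 - 3*h^3 + 2*h^2 + 3*h + 9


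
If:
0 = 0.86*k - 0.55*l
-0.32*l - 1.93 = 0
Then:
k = -3.86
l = -6.03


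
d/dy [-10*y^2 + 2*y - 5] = 2 - 20*y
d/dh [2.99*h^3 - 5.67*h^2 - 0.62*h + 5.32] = 8.97*h^2 - 11.34*h - 0.62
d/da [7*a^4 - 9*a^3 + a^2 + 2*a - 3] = 28*a^3 - 27*a^2 + 2*a + 2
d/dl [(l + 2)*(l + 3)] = 2*l + 5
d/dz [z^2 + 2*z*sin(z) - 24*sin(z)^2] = 2*z*cos(z) + 2*z + 2*sin(z) - 24*sin(2*z)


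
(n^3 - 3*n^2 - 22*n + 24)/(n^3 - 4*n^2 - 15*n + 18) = (n + 4)/(n + 3)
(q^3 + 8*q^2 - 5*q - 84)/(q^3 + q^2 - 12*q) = (q + 7)/q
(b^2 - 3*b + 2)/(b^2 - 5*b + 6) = (b - 1)/(b - 3)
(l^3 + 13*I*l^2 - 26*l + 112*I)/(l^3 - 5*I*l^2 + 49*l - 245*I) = (l^2 + 6*I*l + 16)/(l^2 - 12*I*l - 35)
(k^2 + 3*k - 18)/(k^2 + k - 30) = (k - 3)/(k - 5)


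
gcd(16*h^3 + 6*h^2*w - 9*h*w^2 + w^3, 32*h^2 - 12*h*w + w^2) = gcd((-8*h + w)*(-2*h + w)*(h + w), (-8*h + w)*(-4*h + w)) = -8*h + w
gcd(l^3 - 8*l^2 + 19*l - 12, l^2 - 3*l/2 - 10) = l - 4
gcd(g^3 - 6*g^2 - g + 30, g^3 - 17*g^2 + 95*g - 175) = g - 5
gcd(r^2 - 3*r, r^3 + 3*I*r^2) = r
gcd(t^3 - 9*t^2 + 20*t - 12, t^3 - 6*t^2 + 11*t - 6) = t^2 - 3*t + 2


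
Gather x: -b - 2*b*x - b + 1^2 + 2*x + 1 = -2*b + x*(2 - 2*b) + 2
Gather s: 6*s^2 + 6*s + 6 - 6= 6*s^2 + 6*s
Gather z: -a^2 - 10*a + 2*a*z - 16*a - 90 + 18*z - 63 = -a^2 - 26*a + z*(2*a + 18) - 153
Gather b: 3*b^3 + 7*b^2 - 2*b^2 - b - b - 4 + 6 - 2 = 3*b^3 + 5*b^2 - 2*b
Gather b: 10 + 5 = 15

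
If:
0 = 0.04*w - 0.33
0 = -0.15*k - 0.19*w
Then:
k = -10.45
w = 8.25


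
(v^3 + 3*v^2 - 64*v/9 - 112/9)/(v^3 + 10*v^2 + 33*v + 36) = (v^2 - v - 28/9)/(v^2 + 6*v + 9)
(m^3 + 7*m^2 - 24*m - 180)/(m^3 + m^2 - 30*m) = (m + 6)/m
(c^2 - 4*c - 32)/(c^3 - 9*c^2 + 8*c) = (c + 4)/(c*(c - 1))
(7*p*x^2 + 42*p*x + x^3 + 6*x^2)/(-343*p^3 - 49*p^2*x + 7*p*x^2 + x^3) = x*(x + 6)/(-49*p^2 + x^2)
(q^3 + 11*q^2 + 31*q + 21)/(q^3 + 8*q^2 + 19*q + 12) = (q + 7)/(q + 4)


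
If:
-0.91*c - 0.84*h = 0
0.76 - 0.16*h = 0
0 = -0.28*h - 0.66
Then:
No Solution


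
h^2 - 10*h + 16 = (h - 8)*(h - 2)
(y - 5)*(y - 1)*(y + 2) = y^3 - 4*y^2 - 7*y + 10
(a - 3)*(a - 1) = a^2 - 4*a + 3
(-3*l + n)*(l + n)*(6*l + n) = -18*l^3 - 15*l^2*n + 4*l*n^2 + n^3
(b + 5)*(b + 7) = b^2 + 12*b + 35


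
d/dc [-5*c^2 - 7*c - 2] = -10*c - 7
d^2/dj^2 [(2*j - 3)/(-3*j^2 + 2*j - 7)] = 2*(-4*(2*j - 3)*(3*j - 1)^2 + (18*j - 13)*(3*j^2 - 2*j + 7))/(3*j^2 - 2*j + 7)^3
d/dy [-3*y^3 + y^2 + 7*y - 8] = -9*y^2 + 2*y + 7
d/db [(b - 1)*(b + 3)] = 2*b + 2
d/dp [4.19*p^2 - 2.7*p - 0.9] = 8.38*p - 2.7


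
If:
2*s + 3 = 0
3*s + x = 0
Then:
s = -3/2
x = 9/2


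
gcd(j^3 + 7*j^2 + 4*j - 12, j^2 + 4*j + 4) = j + 2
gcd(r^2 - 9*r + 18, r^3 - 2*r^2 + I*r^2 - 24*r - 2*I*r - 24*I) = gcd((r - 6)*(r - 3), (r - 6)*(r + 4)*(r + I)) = r - 6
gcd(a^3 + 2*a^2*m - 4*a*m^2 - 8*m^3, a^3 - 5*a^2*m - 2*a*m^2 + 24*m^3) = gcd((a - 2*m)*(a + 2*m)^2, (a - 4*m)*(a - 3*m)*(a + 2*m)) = a + 2*m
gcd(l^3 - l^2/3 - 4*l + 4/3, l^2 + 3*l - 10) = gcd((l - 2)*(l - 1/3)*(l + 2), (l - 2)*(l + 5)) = l - 2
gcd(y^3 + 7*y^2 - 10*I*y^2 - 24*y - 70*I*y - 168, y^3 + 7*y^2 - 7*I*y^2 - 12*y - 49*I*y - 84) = y^2 + y*(7 - 4*I) - 28*I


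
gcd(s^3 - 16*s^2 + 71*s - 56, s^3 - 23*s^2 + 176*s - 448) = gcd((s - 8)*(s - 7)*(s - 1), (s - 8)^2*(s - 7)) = s^2 - 15*s + 56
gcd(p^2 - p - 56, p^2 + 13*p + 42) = p + 7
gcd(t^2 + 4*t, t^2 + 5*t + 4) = t + 4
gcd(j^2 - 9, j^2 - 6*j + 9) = j - 3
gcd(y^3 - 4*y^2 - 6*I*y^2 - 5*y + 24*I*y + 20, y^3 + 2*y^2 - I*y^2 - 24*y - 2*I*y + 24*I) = y^2 + y*(-4 - I) + 4*I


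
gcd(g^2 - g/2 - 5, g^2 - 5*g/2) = g - 5/2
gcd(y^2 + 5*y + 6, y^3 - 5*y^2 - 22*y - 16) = y + 2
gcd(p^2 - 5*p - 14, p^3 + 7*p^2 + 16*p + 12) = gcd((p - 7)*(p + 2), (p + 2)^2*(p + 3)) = p + 2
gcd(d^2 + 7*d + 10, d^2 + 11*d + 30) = d + 5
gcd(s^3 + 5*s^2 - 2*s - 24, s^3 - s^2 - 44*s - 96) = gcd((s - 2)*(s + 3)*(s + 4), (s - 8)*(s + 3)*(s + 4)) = s^2 + 7*s + 12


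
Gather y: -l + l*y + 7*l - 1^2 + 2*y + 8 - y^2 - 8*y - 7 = 6*l - y^2 + y*(l - 6)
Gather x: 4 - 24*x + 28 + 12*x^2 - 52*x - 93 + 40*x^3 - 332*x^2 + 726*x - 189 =40*x^3 - 320*x^2 + 650*x - 250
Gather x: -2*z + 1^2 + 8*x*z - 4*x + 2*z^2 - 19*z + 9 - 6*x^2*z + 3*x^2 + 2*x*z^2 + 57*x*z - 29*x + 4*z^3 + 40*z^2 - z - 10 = x^2*(3 - 6*z) + x*(2*z^2 + 65*z - 33) + 4*z^3 + 42*z^2 - 22*z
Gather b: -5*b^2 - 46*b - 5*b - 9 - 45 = -5*b^2 - 51*b - 54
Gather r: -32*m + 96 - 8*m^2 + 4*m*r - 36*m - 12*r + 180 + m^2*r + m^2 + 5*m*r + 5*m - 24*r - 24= -7*m^2 - 63*m + r*(m^2 + 9*m - 36) + 252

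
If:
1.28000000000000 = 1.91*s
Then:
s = 0.67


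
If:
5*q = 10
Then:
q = 2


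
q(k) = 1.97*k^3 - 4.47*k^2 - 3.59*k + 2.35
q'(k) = 5.91*k^2 - 8.94*k - 3.59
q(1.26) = -5.33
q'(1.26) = -5.47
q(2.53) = -3.44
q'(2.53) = 11.62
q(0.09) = 1.99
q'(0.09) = -4.35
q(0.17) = 1.62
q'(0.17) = -4.94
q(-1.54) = -9.92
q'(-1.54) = 24.19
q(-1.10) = -1.73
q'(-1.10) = 13.40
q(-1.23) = -3.66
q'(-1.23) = 16.35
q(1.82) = -7.11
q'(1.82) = -0.28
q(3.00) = 4.54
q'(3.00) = 22.78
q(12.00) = 2719.75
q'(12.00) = 740.17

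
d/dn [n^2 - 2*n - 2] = 2*n - 2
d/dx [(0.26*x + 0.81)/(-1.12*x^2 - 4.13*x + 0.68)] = (0.2912*x^2 + 1.8144*x + 3.5221)/(1.2544*x^4 + 9.2512*x^3 + 15.5337*x^2 - 5.6168*x + 0.4624)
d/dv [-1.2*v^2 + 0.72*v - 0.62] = 0.72 - 2.4*v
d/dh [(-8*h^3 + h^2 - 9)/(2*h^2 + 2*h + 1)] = 2*(-8*h^4 - 16*h^3 - 11*h^2 + 19*h + 9)/(4*h^4 + 8*h^3 + 8*h^2 + 4*h + 1)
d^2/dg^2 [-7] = 0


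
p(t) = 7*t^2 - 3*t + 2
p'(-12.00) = -171.00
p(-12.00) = 1046.00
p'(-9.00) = -129.00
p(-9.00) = 596.00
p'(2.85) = 36.90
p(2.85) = 50.31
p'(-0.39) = -8.46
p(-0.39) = 4.23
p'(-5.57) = -80.98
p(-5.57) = 235.88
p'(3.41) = 44.74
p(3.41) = 73.17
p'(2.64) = 33.96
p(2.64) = 42.87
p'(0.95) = 10.30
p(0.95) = 5.47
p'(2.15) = 27.10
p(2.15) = 27.91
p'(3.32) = 43.48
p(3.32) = 69.20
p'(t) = 14*t - 3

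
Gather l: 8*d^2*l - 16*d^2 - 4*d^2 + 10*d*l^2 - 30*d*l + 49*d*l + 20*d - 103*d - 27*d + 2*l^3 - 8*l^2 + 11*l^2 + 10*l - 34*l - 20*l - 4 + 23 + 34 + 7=-20*d^2 - 110*d + 2*l^3 + l^2*(10*d + 3) + l*(8*d^2 + 19*d - 44) + 60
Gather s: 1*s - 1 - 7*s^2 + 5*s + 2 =-7*s^2 + 6*s + 1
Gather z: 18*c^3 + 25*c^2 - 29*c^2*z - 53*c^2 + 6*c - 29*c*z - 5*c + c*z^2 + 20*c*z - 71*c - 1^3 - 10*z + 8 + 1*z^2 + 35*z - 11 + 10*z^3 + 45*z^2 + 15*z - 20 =18*c^3 - 28*c^2 - 70*c + 10*z^3 + z^2*(c + 46) + z*(-29*c^2 - 9*c + 40) - 24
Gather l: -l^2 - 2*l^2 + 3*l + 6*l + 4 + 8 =-3*l^2 + 9*l + 12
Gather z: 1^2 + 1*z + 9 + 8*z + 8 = 9*z + 18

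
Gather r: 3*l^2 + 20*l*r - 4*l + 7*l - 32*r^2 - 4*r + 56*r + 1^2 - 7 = 3*l^2 + 3*l - 32*r^2 + r*(20*l + 52) - 6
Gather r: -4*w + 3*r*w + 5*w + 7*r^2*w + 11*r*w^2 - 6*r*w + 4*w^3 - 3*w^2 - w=7*r^2*w + r*(11*w^2 - 3*w) + 4*w^3 - 3*w^2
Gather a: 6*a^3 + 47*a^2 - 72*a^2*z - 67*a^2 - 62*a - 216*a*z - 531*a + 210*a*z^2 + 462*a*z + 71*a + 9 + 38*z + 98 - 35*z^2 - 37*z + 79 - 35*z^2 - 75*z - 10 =6*a^3 + a^2*(-72*z - 20) + a*(210*z^2 + 246*z - 522) - 70*z^2 - 74*z + 176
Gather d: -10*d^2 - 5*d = -10*d^2 - 5*d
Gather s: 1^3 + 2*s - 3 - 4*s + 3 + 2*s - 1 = 0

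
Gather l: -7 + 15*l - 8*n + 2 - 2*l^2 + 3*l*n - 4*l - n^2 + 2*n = -2*l^2 + l*(3*n + 11) - n^2 - 6*n - 5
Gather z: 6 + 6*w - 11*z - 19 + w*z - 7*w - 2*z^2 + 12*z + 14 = -w - 2*z^2 + z*(w + 1) + 1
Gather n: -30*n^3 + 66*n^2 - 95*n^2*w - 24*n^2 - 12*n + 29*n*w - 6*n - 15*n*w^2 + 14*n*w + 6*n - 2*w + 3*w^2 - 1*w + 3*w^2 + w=-30*n^3 + n^2*(42 - 95*w) + n*(-15*w^2 + 43*w - 12) + 6*w^2 - 2*w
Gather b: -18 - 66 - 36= -120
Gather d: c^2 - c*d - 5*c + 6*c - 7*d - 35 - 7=c^2 + c + d*(-c - 7) - 42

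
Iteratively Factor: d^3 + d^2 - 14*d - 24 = (d + 3)*(d^2 - 2*d - 8) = (d - 4)*(d + 3)*(d + 2)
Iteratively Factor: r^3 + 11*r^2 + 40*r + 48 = (r + 4)*(r^2 + 7*r + 12) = (r + 4)^2*(r + 3)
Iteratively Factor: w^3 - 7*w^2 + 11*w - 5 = (w - 1)*(w^2 - 6*w + 5) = (w - 5)*(w - 1)*(w - 1)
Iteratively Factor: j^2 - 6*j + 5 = (j - 5)*(j - 1)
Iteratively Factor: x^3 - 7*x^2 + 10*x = (x - 5)*(x^2 - 2*x) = x*(x - 5)*(x - 2)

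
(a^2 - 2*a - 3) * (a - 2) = a^3 - 4*a^2 + a + 6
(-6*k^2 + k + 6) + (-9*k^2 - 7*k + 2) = -15*k^2 - 6*k + 8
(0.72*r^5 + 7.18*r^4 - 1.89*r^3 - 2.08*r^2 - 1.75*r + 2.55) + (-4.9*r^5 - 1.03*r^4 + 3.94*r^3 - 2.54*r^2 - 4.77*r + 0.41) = -4.18*r^5 + 6.15*r^4 + 2.05*r^3 - 4.62*r^2 - 6.52*r + 2.96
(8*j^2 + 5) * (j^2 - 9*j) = 8*j^4 - 72*j^3 + 5*j^2 - 45*j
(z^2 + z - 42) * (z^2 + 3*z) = z^4 + 4*z^3 - 39*z^2 - 126*z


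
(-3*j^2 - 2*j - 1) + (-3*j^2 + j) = -6*j^2 - j - 1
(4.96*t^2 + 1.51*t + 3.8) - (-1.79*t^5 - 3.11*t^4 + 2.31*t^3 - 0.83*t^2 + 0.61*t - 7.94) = 1.79*t^5 + 3.11*t^4 - 2.31*t^3 + 5.79*t^2 + 0.9*t + 11.74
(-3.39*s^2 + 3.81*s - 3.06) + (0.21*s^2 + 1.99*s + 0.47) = -3.18*s^2 + 5.8*s - 2.59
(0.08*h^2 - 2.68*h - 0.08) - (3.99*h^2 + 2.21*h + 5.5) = -3.91*h^2 - 4.89*h - 5.58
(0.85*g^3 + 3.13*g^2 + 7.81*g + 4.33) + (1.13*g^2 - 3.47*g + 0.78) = 0.85*g^3 + 4.26*g^2 + 4.34*g + 5.11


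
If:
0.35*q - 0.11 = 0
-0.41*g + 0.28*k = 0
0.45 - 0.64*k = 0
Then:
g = 0.48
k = 0.70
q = 0.31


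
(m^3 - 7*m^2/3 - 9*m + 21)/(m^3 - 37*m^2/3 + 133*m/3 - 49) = (m + 3)/(m - 7)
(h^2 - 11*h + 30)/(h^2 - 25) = (h - 6)/(h + 5)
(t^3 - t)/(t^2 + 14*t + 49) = (t^3 - t)/(t^2 + 14*t + 49)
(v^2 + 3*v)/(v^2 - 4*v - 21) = v/(v - 7)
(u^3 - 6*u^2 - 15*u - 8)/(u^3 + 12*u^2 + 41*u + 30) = (u^2 - 7*u - 8)/(u^2 + 11*u + 30)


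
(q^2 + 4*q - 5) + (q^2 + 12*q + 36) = 2*q^2 + 16*q + 31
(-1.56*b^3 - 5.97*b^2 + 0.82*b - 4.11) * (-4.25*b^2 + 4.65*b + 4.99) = 6.63*b^5 + 18.1185*b^4 - 39.0299*b^3 - 8.5098*b^2 - 15.0197*b - 20.5089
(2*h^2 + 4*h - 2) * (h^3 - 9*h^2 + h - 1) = 2*h^5 - 14*h^4 - 36*h^3 + 20*h^2 - 6*h + 2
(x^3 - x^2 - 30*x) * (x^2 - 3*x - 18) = x^5 - 4*x^4 - 45*x^3 + 108*x^2 + 540*x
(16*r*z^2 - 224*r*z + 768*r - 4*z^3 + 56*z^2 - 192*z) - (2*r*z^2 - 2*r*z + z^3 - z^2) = 14*r*z^2 - 222*r*z + 768*r - 5*z^3 + 57*z^2 - 192*z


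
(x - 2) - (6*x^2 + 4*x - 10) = -6*x^2 - 3*x + 8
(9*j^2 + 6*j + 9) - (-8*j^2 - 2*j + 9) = 17*j^2 + 8*j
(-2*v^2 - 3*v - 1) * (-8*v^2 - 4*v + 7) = 16*v^4 + 32*v^3 + 6*v^2 - 17*v - 7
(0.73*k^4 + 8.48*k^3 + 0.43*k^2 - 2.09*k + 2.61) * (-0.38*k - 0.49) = -0.2774*k^5 - 3.5801*k^4 - 4.3186*k^3 + 0.5835*k^2 + 0.0323*k - 1.2789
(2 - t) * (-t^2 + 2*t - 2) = t^3 - 4*t^2 + 6*t - 4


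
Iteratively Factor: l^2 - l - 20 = (l + 4)*(l - 5)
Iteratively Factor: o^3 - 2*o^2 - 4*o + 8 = (o - 2)*(o^2 - 4) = (o - 2)*(o + 2)*(o - 2)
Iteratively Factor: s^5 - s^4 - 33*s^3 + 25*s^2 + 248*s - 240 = (s + 4)*(s^4 - 5*s^3 - 13*s^2 + 77*s - 60) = (s + 4)^2*(s^3 - 9*s^2 + 23*s - 15) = (s - 3)*(s + 4)^2*(s^2 - 6*s + 5) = (s - 5)*(s - 3)*(s + 4)^2*(s - 1)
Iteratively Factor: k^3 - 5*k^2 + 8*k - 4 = (k - 1)*(k^2 - 4*k + 4) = (k - 2)*(k - 1)*(k - 2)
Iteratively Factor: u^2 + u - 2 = (u - 1)*(u + 2)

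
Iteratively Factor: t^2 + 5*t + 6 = (t + 3)*(t + 2)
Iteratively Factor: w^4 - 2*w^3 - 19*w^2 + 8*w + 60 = (w - 2)*(w^3 - 19*w - 30) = (w - 2)*(w + 3)*(w^2 - 3*w - 10) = (w - 5)*(w - 2)*(w + 3)*(w + 2)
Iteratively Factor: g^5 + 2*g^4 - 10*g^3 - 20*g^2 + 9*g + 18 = (g + 3)*(g^4 - g^3 - 7*g^2 + g + 6) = (g - 1)*(g + 3)*(g^3 - 7*g - 6) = (g - 1)*(g + 1)*(g + 3)*(g^2 - g - 6) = (g - 1)*(g + 1)*(g + 2)*(g + 3)*(g - 3)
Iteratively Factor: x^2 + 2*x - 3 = (x + 3)*(x - 1)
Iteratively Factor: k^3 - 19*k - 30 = (k + 2)*(k^2 - 2*k - 15) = (k + 2)*(k + 3)*(k - 5)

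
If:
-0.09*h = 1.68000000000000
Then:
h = -18.67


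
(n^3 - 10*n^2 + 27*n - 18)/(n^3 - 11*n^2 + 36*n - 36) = (n - 1)/(n - 2)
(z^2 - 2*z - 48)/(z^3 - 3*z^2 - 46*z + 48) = 1/(z - 1)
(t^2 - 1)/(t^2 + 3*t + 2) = (t - 1)/(t + 2)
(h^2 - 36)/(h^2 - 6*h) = (h + 6)/h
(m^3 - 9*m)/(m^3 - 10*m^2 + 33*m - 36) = m*(m + 3)/(m^2 - 7*m + 12)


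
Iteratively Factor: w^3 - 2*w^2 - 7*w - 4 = (w - 4)*(w^2 + 2*w + 1) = (w - 4)*(w + 1)*(w + 1)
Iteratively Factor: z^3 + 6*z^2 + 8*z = (z + 4)*(z^2 + 2*z) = (z + 2)*(z + 4)*(z)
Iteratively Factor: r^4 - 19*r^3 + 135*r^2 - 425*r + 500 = (r - 5)*(r^3 - 14*r^2 + 65*r - 100) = (r - 5)*(r - 4)*(r^2 - 10*r + 25) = (r - 5)^2*(r - 4)*(r - 5)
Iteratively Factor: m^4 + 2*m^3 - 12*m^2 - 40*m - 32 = (m + 2)*(m^3 - 12*m - 16) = (m + 2)^2*(m^2 - 2*m - 8) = (m - 4)*(m + 2)^2*(m + 2)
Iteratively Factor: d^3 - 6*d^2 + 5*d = (d - 1)*(d^2 - 5*d) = d*(d - 1)*(d - 5)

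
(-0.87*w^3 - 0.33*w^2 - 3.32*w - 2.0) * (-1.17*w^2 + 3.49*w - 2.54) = 1.0179*w^5 - 2.6502*w^4 + 4.9425*w^3 - 8.4086*w^2 + 1.4528*w + 5.08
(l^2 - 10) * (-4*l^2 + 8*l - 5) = -4*l^4 + 8*l^3 + 35*l^2 - 80*l + 50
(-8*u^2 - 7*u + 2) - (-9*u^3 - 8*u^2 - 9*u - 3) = 9*u^3 + 2*u + 5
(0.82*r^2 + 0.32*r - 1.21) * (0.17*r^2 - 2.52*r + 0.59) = 0.1394*r^4 - 2.012*r^3 - 0.5283*r^2 + 3.238*r - 0.7139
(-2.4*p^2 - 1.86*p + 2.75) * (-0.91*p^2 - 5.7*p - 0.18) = 2.184*p^4 + 15.3726*p^3 + 8.5315*p^2 - 15.3402*p - 0.495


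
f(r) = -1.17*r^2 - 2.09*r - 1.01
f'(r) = -2.34*r - 2.09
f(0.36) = -1.91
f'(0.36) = -2.93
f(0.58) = -2.62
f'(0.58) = -3.45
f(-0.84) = -0.08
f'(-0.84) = -0.12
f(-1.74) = -0.92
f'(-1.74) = 1.98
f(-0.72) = -0.11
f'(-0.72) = -0.41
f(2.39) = -12.69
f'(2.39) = -7.68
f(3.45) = -22.15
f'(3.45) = -10.16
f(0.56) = -2.55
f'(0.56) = -3.40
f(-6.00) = -30.59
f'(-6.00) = 11.95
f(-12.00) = -144.41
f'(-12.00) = 25.99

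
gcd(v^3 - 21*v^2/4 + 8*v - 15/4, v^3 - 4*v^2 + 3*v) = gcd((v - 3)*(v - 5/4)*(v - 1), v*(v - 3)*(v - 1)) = v^2 - 4*v + 3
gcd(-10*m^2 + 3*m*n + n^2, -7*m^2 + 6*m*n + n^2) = 1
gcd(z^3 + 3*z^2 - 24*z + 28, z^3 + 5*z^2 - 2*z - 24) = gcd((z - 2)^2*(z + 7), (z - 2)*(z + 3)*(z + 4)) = z - 2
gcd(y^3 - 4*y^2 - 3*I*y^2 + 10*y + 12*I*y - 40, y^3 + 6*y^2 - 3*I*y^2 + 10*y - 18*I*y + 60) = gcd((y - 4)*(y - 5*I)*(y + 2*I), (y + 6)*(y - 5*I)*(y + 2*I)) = y^2 - 3*I*y + 10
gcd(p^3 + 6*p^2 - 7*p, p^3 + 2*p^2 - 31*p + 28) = p^2 + 6*p - 7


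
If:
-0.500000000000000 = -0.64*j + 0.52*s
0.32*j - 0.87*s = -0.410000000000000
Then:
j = 1.66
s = 1.08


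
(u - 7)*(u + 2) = u^2 - 5*u - 14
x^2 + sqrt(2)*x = x*(x + sqrt(2))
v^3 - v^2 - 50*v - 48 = (v - 8)*(v + 1)*(v + 6)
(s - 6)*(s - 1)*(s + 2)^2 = s^4 - 3*s^3 - 18*s^2 - 4*s + 24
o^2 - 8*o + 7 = (o - 7)*(o - 1)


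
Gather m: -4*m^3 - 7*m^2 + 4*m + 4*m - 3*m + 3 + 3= -4*m^3 - 7*m^2 + 5*m + 6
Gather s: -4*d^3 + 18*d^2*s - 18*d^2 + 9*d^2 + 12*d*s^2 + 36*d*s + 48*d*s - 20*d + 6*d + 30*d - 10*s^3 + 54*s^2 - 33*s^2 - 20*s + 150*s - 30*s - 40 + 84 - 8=-4*d^3 - 9*d^2 + 16*d - 10*s^3 + s^2*(12*d + 21) + s*(18*d^2 + 84*d + 100) + 36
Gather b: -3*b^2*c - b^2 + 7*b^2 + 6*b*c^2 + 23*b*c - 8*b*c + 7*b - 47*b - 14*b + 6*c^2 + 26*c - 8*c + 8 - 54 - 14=b^2*(6 - 3*c) + b*(6*c^2 + 15*c - 54) + 6*c^2 + 18*c - 60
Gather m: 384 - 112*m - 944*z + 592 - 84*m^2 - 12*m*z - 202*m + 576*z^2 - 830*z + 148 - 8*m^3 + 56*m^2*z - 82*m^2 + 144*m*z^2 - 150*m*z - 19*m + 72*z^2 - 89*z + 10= -8*m^3 + m^2*(56*z - 166) + m*(144*z^2 - 162*z - 333) + 648*z^2 - 1863*z + 1134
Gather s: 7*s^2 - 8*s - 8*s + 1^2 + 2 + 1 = 7*s^2 - 16*s + 4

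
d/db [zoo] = 0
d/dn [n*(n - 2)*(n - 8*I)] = 3*n^2 + n*(-4 - 16*I) + 16*I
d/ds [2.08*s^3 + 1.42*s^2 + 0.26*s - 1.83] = 6.24*s^2 + 2.84*s + 0.26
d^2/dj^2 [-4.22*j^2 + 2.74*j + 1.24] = -8.44000000000000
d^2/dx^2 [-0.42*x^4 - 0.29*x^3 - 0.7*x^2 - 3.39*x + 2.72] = -5.04*x^2 - 1.74*x - 1.4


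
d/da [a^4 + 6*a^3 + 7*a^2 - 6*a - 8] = 4*a^3 + 18*a^2 + 14*a - 6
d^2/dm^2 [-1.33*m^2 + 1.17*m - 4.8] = -2.66000000000000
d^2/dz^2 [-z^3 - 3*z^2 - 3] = -6*z - 6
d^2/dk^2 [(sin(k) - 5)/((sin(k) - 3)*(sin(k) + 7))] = (-sin(k)^5 + 24*sin(k)^4 - 64*sin(k)^3 + 386*sin(k)^2 - 15*sin(k) - 202)/((sin(k) - 3)^3*(sin(k) + 7)^3)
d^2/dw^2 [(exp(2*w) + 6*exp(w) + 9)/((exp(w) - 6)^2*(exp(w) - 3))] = (exp(5*w) + 51*exp(4*w) - 45*exp(3*w) - 1755*exp(2*w) + 3564*exp(w) + 3888)*exp(w)/(exp(7*w) - 33*exp(6*w) + 459*exp(5*w) - 3483*exp(4*w) + 15552*exp(3*w) - 40824*exp(2*w) + 58320*exp(w) - 34992)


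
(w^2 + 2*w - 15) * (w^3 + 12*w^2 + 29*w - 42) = w^5 + 14*w^4 + 38*w^3 - 164*w^2 - 519*w + 630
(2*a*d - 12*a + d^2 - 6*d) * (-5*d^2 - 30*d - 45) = -10*a*d^3 + 270*a*d + 540*a - 5*d^4 + 135*d^2 + 270*d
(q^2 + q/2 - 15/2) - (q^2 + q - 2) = -q/2 - 11/2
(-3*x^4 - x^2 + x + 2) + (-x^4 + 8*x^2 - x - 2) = -4*x^4 + 7*x^2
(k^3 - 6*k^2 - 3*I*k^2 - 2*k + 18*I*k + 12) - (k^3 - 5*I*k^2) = -6*k^2 + 2*I*k^2 - 2*k + 18*I*k + 12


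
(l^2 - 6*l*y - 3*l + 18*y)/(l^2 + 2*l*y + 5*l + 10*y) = (l^2 - 6*l*y - 3*l + 18*y)/(l^2 + 2*l*y + 5*l + 10*y)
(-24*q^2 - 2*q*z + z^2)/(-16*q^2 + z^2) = (-6*q + z)/(-4*q + z)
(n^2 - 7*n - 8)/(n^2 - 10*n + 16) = (n + 1)/(n - 2)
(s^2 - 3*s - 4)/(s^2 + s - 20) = (s + 1)/(s + 5)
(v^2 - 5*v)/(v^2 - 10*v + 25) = v/(v - 5)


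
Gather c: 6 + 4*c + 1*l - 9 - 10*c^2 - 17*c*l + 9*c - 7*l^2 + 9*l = -10*c^2 + c*(13 - 17*l) - 7*l^2 + 10*l - 3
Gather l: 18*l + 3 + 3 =18*l + 6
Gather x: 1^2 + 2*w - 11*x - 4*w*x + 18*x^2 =2*w + 18*x^2 + x*(-4*w - 11) + 1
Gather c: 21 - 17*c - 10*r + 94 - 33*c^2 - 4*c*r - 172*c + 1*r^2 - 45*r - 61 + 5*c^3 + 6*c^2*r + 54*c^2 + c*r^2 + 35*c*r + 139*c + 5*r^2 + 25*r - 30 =5*c^3 + c^2*(6*r + 21) + c*(r^2 + 31*r - 50) + 6*r^2 - 30*r + 24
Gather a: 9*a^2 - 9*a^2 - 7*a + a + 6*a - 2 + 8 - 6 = 0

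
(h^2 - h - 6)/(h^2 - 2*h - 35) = (-h^2 + h + 6)/(-h^2 + 2*h + 35)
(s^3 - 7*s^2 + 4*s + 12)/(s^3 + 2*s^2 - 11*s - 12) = (s^2 - 8*s + 12)/(s^2 + s - 12)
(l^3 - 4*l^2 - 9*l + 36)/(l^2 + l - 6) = (l^2 - 7*l + 12)/(l - 2)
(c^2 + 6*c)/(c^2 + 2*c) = (c + 6)/(c + 2)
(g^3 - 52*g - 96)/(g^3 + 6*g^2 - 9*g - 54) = (g^2 - 6*g - 16)/(g^2 - 9)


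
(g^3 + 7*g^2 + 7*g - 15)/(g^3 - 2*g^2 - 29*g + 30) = (g + 3)/(g - 6)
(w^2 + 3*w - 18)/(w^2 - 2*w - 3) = (w + 6)/(w + 1)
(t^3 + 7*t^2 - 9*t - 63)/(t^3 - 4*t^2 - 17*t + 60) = (t^2 + 10*t + 21)/(t^2 - t - 20)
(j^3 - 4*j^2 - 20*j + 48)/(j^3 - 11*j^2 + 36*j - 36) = (j + 4)/(j - 3)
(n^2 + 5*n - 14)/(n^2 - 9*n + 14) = (n + 7)/(n - 7)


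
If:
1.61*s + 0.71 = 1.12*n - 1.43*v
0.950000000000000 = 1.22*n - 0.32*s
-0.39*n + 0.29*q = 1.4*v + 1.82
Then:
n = 0.810997633578279 - 0.284966994644414*v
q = 4.44435473134027*v + 7.3665140589501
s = 0.123178478017188 - 1.08643666708183*v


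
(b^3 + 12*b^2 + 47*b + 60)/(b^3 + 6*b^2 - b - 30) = (b + 4)/(b - 2)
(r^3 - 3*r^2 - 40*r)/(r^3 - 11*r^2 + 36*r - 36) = r*(r^2 - 3*r - 40)/(r^3 - 11*r^2 + 36*r - 36)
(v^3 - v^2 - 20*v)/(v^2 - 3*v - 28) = v*(v - 5)/(v - 7)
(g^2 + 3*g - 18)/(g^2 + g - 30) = (g - 3)/(g - 5)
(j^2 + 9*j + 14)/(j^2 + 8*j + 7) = (j + 2)/(j + 1)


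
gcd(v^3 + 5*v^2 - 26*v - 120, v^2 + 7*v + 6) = v + 6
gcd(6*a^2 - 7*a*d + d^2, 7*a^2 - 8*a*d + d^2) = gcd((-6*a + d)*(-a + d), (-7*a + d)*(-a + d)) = a - d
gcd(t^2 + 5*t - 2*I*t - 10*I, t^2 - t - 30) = t + 5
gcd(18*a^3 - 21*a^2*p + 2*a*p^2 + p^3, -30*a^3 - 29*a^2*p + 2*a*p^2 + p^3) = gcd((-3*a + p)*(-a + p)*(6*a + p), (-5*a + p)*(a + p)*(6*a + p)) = 6*a + p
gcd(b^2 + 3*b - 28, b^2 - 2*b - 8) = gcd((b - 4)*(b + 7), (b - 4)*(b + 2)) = b - 4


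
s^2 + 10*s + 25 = (s + 5)^2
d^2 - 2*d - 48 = (d - 8)*(d + 6)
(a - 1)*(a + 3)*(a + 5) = a^3 + 7*a^2 + 7*a - 15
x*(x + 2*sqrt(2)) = x^2 + 2*sqrt(2)*x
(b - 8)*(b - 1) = b^2 - 9*b + 8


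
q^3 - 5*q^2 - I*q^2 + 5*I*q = q*(q - 5)*(q - I)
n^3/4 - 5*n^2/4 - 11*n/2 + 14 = (n/4 + 1)*(n - 7)*(n - 2)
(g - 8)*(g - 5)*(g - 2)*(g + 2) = g^4 - 13*g^3 + 36*g^2 + 52*g - 160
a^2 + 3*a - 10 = (a - 2)*(a + 5)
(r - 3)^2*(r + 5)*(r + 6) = r^4 + 5*r^3 - 27*r^2 - 81*r + 270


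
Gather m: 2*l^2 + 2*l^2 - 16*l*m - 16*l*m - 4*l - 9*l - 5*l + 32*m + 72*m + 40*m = 4*l^2 - 18*l + m*(144 - 32*l)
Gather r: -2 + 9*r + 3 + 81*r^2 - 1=81*r^2 + 9*r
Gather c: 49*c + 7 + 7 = 49*c + 14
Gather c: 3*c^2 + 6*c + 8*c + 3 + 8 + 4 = 3*c^2 + 14*c + 15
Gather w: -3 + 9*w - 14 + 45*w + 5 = 54*w - 12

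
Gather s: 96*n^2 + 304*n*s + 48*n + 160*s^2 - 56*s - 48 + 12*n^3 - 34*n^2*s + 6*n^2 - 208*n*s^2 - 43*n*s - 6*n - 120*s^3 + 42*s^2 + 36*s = 12*n^3 + 102*n^2 + 42*n - 120*s^3 + s^2*(202 - 208*n) + s*(-34*n^2 + 261*n - 20) - 48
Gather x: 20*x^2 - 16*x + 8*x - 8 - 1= 20*x^2 - 8*x - 9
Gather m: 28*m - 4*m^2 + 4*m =-4*m^2 + 32*m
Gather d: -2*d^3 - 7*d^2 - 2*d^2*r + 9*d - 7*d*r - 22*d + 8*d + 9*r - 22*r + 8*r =-2*d^3 + d^2*(-2*r - 7) + d*(-7*r - 5) - 5*r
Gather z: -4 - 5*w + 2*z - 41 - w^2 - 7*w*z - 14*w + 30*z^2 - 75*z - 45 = -w^2 - 19*w + 30*z^2 + z*(-7*w - 73) - 90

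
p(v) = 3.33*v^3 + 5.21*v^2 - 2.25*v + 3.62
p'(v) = 9.99*v^2 + 10.42*v - 2.25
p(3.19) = 157.56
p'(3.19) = 132.65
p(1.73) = 32.56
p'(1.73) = 45.68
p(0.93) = 8.71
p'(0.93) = 16.08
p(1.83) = 37.36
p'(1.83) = 50.27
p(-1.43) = 7.75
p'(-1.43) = 3.28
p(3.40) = 187.08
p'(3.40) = 148.66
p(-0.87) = 7.33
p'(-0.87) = -3.75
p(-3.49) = -66.62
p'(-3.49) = 83.06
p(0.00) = 3.62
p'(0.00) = -2.25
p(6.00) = 896.96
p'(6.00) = 419.91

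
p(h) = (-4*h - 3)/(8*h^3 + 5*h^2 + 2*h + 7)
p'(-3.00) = -0.04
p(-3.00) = -0.05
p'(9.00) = 0.00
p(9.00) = -0.00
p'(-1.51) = -0.53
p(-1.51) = -0.25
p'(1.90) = 0.12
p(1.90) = -0.13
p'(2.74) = 0.04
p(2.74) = -0.07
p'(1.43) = 0.21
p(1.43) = -0.20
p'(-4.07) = -0.01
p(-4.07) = -0.03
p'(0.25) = -0.12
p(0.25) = -0.50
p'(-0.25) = -0.55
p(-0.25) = -0.30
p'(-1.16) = -28.25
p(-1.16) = -1.52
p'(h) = (-4*h - 3)*(-24*h^2 - 10*h - 2)/(8*h^3 + 5*h^2 + 2*h + 7)^2 - 4/(8*h^3 + 5*h^2 + 2*h + 7) = 2*(32*h^3 + 46*h^2 + 15*h - 11)/(64*h^6 + 80*h^5 + 57*h^4 + 132*h^3 + 74*h^2 + 28*h + 49)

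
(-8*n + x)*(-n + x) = 8*n^2 - 9*n*x + x^2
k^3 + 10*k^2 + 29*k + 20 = (k + 1)*(k + 4)*(k + 5)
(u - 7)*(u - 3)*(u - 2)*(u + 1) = u^4 - 11*u^3 + 29*u^2 - u - 42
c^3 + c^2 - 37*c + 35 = (c - 5)*(c - 1)*(c + 7)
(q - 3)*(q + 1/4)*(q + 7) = q^3 + 17*q^2/4 - 20*q - 21/4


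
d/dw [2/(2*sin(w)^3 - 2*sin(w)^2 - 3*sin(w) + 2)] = 8*(4*sin(w) + 3*cos(2*w))*cos(w)/(3*sin(w) + sin(3*w) - 4*cos(w)^2)^2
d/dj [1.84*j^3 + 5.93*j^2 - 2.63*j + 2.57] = 5.52*j^2 + 11.86*j - 2.63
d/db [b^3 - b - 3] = 3*b^2 - 1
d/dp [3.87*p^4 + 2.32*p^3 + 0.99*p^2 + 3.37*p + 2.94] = 15.48*p^3 + 6.96*p^2 + 1.98*p + 3.37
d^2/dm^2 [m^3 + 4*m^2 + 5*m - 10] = 6*m + 8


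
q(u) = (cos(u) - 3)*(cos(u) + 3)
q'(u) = -(cos(u) - 3)*sin(u) - (cos(u) + 3)*sin(u)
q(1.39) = -8.97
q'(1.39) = -0.35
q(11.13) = -8.98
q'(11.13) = 0.27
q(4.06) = -8.63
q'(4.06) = -0.96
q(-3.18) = -8.00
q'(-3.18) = 0.08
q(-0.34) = -8.11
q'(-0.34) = 0.63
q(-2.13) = -8.72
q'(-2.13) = -0.90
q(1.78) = -8.96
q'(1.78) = 0.41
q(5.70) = -8.30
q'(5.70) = 0.92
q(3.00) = -8.02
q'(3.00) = 0.28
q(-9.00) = -8.17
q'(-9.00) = -0.75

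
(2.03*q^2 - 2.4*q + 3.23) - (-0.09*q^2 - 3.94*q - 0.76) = 2.12*q^2 + 1.54*q + 3.99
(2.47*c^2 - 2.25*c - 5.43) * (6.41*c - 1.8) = 15.8327*c^3 - 18.8685*c^2 - 30.7563*c + 9.774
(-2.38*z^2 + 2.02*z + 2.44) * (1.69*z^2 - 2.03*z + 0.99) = -4.0222*z^4 + 8.2452*z^3 - 2.3332*z^2 - 2.9534*z + 2.4156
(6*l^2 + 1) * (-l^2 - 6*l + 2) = -6*l^4 - 36*l^3 + 11*l^2 - 6*l + 2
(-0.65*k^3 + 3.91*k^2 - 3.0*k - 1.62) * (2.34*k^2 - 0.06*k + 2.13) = -1.521*k^5 + 9.1884*k^4 - 8.6391*k^3 + 4.7175*k^2 - 6.2928*k - 3.4506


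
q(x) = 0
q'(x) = 0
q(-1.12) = 0.00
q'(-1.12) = 0.00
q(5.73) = 0.00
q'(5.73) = 0.00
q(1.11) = 0.00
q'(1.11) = 0.00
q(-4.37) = 0.00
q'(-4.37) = 0.00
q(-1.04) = 0.00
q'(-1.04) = 0.00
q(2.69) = 0.00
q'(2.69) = 0.00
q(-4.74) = 0.00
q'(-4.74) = 0.00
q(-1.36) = 0.00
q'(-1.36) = 0.00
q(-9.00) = 0.00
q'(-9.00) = 0.00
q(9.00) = 0.00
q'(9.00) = 0.00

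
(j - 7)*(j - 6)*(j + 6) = j^3 - 7*j^2 - 36*j + 252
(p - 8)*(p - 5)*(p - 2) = p^3 - 15*p^2 + 66*p - 80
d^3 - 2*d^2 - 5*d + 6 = (d - 3)*(d - 1)*(d + 2)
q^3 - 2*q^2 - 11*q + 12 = (q - 4)*(q - 1)*(q + 3)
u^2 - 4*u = u*(u - 4)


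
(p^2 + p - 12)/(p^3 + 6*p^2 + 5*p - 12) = (p - 3)/(p^2 + 2*p - 3)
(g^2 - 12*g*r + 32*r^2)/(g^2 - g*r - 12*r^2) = (g - 8*r)/(g + 3*r)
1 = 1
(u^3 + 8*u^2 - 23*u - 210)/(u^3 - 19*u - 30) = (u^2 + 13*u + 42)/(u^2 + 5*u + 6)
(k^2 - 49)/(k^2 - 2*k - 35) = (k + 7)/(k + 5)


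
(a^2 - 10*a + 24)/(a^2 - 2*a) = (a^2 - 10*a + 24)/(a*(a - 2))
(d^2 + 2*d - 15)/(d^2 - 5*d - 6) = (-d^2 - 2*d + 15)/(-d^2 + 5*d + 6)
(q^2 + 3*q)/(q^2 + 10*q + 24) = q*(q + 3)/(q^2 + 10*q + 24)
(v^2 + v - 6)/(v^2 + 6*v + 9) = (v - 2)/(v + 3)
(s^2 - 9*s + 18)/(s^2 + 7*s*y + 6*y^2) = (s^2 - 9*s + 18)/(s^2 + 7*s*y + 6*y^2)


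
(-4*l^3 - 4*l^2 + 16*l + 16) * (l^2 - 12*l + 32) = -4*l^5 + 44*l^4 - 64*l^3 - 304*l^2 + 320*l + 512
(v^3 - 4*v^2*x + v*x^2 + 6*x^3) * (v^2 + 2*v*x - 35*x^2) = v^5 - 2*v^4*x - 42*v^3*x^2 + 148*v^2*x^3 - 23*v*x^4 - 210*x^5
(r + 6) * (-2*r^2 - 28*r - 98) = -2*r^3 - 40*r^2 - 266*r - 588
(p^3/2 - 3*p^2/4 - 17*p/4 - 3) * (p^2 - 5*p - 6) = p^5/2 - 13*p^4/4 - 7*p^3/2 + 91*p^2/4 + 81*p/2 + 18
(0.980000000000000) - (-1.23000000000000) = 2.21000000000000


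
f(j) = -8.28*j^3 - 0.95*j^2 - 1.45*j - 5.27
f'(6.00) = -907.09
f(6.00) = -1836.65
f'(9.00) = -2030.59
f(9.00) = -6131.39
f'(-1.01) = -24.87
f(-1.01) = 3.76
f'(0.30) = -4.26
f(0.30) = -6.01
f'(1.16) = -37.08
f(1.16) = -21.15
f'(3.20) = -261.89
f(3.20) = -290.96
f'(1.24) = -42.00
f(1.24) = -24.32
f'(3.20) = -261.89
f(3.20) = -290.96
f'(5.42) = -741.46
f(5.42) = -1359.38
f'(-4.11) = -413.24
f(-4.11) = 559.49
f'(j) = -24.84*j^2 - 1.9*j - 1.45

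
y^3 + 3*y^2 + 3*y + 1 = (y + 1)^3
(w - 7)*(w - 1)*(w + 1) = w^3 - 7*w^2 - w + 7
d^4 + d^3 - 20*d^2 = d^2*(d - 4)*(d + 5)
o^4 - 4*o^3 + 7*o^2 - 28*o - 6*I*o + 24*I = (o - 4)*(o - 2*I)*(o - I)*(o + 3*I)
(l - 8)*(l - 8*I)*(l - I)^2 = l^4 - 8*l^3 - 10*I*l^3 - 17*l^2 + 80*I*l^2 + 136*l + 8*I*l - 64*I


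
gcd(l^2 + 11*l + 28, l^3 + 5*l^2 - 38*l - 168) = l^2 + 11*l + 28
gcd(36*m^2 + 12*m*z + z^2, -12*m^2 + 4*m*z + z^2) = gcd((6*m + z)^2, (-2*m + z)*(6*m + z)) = 6*m + z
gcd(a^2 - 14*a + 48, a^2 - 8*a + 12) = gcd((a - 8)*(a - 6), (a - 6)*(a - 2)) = a - 6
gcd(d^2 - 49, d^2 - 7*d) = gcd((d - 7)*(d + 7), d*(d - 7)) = d - 7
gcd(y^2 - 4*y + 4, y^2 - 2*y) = y - 2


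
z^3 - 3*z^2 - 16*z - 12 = (z - 6)*(z + 1)*(z + 2)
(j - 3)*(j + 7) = j^2 + 4*j - 21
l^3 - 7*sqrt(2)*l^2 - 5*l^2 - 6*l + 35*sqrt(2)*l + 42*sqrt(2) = (l - 6)*(l + 1)*(l - 7*sqrt(2))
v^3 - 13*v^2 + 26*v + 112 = (v - 8)*(v - 7)*(v + 2)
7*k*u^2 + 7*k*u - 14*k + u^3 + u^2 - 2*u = (7*k + u)*(u - 1)*(u + 2)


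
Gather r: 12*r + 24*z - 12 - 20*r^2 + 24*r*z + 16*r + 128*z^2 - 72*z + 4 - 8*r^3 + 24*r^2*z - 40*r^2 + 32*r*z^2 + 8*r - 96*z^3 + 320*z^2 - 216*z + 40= -8*r^3 + r^2*(24*z - 60) + r*(32*z^2 + 24*z + 36) - 96*z^3 + 448*z^2 - 264*z + 32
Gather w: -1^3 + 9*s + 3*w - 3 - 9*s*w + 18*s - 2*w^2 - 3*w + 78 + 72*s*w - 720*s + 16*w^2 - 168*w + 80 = -693*s + 14*w^2 + w*(63*s - 168) + 154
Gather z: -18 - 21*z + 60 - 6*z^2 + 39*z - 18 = -6*z^2 + 18*z + 24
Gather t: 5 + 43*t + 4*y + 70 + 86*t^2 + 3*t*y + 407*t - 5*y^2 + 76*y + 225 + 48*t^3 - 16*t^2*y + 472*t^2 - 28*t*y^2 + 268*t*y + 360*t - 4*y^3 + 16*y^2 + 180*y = 48*t^3 + t^2*(558 - 16*y) + t*(-28*y^2 + 271*y + 810) - 4*y^3 + 11*y^2 + 260*y + 300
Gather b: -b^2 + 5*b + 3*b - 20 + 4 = -b^2 + 8*b - 16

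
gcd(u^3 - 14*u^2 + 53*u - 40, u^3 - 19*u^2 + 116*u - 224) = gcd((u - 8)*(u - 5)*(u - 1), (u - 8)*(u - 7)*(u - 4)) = u - 8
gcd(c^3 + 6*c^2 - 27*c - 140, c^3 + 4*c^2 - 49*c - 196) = c^2 + 11*c + 28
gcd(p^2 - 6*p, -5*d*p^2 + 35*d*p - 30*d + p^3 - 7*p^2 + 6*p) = p - 6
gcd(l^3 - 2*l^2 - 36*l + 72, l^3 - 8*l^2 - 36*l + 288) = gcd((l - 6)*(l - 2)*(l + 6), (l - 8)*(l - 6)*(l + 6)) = l^2 - 36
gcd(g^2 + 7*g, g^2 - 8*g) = g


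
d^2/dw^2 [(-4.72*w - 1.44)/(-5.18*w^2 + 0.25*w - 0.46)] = ((4.72*w + 1.44)*(10.36*w - 0.25)*(20.72*w - 0.5) - (146.6976*w + 12.5584)*(5.18*w^2 - 0.25*w + 0.46))/(5.18*w^2 - 0.25*w + 0.46)^3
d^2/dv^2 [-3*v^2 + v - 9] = -6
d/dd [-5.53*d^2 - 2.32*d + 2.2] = -11.06*d - 2.32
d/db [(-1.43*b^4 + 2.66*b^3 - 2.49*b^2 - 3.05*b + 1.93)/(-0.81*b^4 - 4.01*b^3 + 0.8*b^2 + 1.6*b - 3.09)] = (7.8889*b^6 - 6.3218*b^5 - 22.1324*b^4 + 7.979*b^3 - 2.9843*b^2 + 12.3002*b + 6.3365)/(0.6561*b^8 + 6.4962*b^7 + 14.7841*b^6 - 9.008*b^5 - 7.1862*b^4 + 27.3418*b^3 - 2.384*b^2 - 9.888*b + 9.5481)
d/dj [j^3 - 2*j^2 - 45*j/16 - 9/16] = 3*j^2 - 4*j - 45/16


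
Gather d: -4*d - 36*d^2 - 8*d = -36*d^2 - 12*d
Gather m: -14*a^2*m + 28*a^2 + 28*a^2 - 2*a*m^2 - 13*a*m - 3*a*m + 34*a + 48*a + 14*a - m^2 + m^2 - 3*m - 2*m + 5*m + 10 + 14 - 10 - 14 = 56*a^2 - 2*a*m^2 + 96*a + m*(-14*a^2 - 16*a)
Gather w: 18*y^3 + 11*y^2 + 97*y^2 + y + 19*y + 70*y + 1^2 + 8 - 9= 18*y^3 + 108*y^2 + 90*y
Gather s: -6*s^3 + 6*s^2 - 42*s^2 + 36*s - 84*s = -6*s^3 - 36*s^2 - 48*s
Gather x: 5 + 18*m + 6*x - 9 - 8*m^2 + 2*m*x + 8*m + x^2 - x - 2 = -8*m^2 + 26*m + x^2 + x*(2*m + 5) - 6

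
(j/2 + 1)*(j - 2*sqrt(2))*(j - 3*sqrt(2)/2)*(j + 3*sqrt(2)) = j^4/2 - sqrt(2)*j^3/4 + j^3 - 15*j^2/2 - sqrt(2)*j^2/2 - 15*j + 9*sqrt(2)*j + 18*sqrt(2)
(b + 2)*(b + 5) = b^2 + 7*b + 10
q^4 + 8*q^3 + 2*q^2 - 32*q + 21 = (q - 1)^2*(q + 3)*(q + 7)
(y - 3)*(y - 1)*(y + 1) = y^3 - 3*y^2 - y + 3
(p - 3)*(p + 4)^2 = p^3 + 5*p^2 - 8*p - 48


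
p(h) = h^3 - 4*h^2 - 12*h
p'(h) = 3*h^2 - 8*h - 12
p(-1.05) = 7.03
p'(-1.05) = -0.29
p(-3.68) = -59.85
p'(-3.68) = 58.07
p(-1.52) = 5.49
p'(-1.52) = 7.09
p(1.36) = -21.20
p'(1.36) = -17.33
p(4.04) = -47.83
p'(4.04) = 4.64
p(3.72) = -48.51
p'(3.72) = -0.24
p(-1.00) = 7.00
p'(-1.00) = -1.00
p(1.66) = -26.37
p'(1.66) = -17.01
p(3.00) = -45.00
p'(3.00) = -9.00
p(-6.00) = -288.00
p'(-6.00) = 144.00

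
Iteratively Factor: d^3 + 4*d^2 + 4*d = (d)*(d^2 + 4*d + 4) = d*(d + 2)*(d + 2)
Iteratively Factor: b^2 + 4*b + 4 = (b + 2)*(b + 2)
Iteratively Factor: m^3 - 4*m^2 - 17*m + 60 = (m - 5)*(m^2 + m - 12) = (m - 5)*(m - 3)*(m + 4)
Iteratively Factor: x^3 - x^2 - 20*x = (x + 4)*(x^2 - 5*x) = (x - 5)*(x + 4)*(x)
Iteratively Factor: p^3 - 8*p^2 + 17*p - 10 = (p - 5)*(p^2 - 3*p + 2) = (p - 5)*(p - 1)*(p - 2)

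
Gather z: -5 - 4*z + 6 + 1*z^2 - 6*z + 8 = z^2 - 10*z + 9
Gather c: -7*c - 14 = -7*c - 14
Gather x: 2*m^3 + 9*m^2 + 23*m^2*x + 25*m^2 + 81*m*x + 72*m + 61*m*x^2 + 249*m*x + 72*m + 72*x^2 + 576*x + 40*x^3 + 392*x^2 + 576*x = 2*m^3 + 34*m^2 + 144*m + 40*x^3 + x^2*(61*m + 464) + x*(23*m^2 + 330*m + 1152)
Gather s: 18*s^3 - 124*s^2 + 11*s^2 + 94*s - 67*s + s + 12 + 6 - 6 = 18*s^3 - 113*s^2 + 28*s + 12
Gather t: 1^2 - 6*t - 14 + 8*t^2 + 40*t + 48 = 8*t^2 + 34*t + 35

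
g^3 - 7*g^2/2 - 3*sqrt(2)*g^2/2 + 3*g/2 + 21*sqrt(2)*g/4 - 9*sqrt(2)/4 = (g - 3)*(g - 1/2)*(g - 3*sqrt(2)/2)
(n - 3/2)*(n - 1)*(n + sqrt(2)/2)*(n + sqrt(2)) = n^4 - 5*n^3/2 + 3*sqrt(2)*n^3/2 - 15*sqrt(2)*n^2/4 + 5*n^2/2 - 5*n/2 + 9*sqrt(2)*n/4 + 3/2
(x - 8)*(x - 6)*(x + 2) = x^3 - 12*x^2 + 20*x + 96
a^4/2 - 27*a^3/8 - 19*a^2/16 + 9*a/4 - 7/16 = (a/2 + 1/2)*(a - 7)*(a - 1/2)*(a - 1/4)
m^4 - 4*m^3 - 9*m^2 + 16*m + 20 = (m - 5)*(m - 2)*(m + 1)*(m + 2)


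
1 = 1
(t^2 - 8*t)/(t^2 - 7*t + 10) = t*(t - 8)/(t^2 - 7*t + 10)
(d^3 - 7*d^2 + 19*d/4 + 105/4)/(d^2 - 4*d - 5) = (d^2 - 2*d - 21/4)/(d + 1)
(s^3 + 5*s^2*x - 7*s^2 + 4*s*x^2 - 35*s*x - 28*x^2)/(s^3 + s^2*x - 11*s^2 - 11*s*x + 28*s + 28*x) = (s + 4*x)/(s - 4)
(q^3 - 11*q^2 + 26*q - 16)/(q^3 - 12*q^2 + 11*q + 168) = (q^2 - 3*q + 2)/(q^2 - 4*q - 21)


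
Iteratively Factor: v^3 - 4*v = (v)*(v^2 - 4) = v*(v + 2)*(v - 2)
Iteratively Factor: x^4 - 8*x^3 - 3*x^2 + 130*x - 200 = (x - 5)*(x^3 - 3*x^2 - 18*x + 40) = (x - 5)*(x - 2)*(x^2 - x - 20) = (x - 5)*(x - 2)*(x + 4)*(x - 5)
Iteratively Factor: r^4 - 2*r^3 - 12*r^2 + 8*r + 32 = (r - 4)*(r^3 + 2*r^2 - 4*r - 8) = (r - 4)*(r + 2)*(r^2 - 4) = (r - 4)*(r - 2)*(r + 2)*(r + 2)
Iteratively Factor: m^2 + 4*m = (m)*(m + 4)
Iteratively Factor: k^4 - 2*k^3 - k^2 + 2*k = (k + 1)*(k^3 - 3*k^2 + 2*k) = (k - 1)*(k + 1)*(k^2 - 2*k) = k*(k - 1)*(k + 1)*(k - 2)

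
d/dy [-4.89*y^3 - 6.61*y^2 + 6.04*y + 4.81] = -14.67*y^2 - 13.22*y + 6.04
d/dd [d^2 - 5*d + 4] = 2*d - 5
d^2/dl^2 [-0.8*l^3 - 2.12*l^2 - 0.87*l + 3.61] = -4.8*l - 4.24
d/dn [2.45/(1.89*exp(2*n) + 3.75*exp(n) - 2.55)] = (-9.261*exp(n) - 9.1875)*exp(n)/(1.89*exp(2*n) + 3.75*exp(n) - 2.55)^2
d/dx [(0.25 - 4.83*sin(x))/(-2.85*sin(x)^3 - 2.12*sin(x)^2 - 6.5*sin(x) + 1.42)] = (-27.531*sin(x)^3 - 8.1021*sin(x)^2 + 1.06*sin(x) - 5.2336)*cos(x)/(8.1225*sin(x)^6 + 12.084*sin(x)^5 + 41.5444*sin(x)^4 + 19.466*sin(x)^3 + 36.2292*sin(x)^2 - 18.46*sin(x) + 2.0164)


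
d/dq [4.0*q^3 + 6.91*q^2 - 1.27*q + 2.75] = 12.0*q^2 + 13.82*q - 1.27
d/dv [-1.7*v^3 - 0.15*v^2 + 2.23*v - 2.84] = -5.1*v^2 - 0.3*v + 2.23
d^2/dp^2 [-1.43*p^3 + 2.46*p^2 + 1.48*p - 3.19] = 4.92 - 8.58*p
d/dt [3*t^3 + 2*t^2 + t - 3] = 9*t^2 + 4*t + 1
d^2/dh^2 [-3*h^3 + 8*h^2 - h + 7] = 16 - 18*h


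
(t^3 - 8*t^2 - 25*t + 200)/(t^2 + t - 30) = (t^2 - 3*t - 40)/(t + 6)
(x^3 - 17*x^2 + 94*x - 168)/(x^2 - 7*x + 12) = (x^2 - 13*x + 42)/(x - 3)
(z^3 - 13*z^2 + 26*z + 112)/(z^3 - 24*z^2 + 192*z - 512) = (z^2 - 5*z - 14)/(z^2 - 16*z + 64)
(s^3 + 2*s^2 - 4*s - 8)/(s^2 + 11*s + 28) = (s^3 + 2*s^2 - 4*s - 8)/(s^2 + 11*s + 28)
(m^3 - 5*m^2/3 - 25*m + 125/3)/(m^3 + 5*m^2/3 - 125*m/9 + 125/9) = 3*(m - 5)/(3*m - 5)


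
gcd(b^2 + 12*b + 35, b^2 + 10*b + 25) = b + 5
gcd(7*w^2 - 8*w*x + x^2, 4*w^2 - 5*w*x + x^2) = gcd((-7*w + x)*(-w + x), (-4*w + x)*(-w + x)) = -w + x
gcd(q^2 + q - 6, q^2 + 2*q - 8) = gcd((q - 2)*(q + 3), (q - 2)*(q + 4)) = q - 2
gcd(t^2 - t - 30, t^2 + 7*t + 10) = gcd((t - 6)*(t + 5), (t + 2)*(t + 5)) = t + 5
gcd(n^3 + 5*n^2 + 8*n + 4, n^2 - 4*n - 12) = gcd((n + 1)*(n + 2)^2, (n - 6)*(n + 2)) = n + 2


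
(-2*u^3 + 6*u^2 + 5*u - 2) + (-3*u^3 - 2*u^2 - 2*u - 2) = -5*u^3 + 4*u^2 + 3*u - 4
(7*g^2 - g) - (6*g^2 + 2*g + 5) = g^2 - 3*g - 5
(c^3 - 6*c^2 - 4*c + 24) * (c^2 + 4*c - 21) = c^5 - 2*c^4 - 49*c^3 + 134*c^2 + 180*c - 504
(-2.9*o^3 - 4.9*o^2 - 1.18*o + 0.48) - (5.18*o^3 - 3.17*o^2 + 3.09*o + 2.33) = -8.08*o^3 - 1.73*o^2 - 4.27*o - 1.85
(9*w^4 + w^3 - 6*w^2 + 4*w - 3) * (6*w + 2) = 54*w^5 + 24*w^4 - 34*w^3 + 12*w^2 - 10*w - 6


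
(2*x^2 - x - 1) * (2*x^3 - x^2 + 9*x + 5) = 4*x^5 - 4*x^4 + 17*x^3 + 2*x^2 - 14*x - 5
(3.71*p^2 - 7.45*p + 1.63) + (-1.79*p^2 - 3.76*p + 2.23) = 1.92*p^2 - 11.21*p + 3.86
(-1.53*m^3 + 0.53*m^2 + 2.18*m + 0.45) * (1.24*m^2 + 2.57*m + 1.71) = -1.8972*m^5 - 3.2749*m^4 + 1.449*m^3 + 7.0669*m^2 + 4.8843*m + 0.7695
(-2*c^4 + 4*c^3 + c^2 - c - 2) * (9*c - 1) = -18*c^5 + 38*c^4 + 5*c^3 - 10*c^2 - 17*c + 2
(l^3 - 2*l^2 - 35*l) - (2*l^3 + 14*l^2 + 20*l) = -l^3 - 16*l^2 - 55*l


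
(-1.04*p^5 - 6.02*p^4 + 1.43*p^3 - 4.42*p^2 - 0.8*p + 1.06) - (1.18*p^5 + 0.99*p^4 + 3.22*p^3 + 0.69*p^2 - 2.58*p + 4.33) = -2.22*p^5 - 7.01*p^4 - 1.79*p^3 - 5.11*p^2 + 1.78*p - 3.27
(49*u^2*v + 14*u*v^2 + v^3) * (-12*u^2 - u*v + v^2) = -588*u^4*v - 217*u^3*v^2 + 23*u^2*v^3 + 13*u*v^4 + v^5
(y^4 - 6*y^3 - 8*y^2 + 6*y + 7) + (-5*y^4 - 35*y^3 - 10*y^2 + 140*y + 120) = -4*y^4 - 41*y^3 - 18*y^2 + 146*y + 127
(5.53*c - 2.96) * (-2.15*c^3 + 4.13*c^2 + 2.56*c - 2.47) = -11.8895*c^4 + 29.2029*c^3 + 1.932*c^2 - 21.2367*c + 7.3112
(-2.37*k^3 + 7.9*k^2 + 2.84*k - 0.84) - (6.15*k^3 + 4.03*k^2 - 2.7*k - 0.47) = -8.52*k^3 + 3.87*k^2 + 5.54*k - 0.37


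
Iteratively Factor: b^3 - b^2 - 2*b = (b - 2)*(b^2 + b) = (b - 2)*(b + 1)*(b)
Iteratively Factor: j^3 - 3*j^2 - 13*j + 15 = (j + 3)*(j^2 - 6*j + 5) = (j - 5)*(j + 3)*(j - 1)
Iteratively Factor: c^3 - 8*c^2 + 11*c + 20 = (c + 1)*(c^2 - 9*c + 20) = (c - 5)*(c + 1)*(c - 4)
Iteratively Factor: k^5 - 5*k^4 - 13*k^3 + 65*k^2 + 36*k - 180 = (k + 3)*(k^4 - 8*k^3 + 11*k^2 + 32*k - 60) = (k - 2)*(k + 3)*(k^3 - 6*k^2 - k + 30) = (k - 5)*(k - 2)*(k + 3)*(k^2 - k - 6) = (k - 5)*(k - 2)*(k + 2)*(k + 3)*(k - 3)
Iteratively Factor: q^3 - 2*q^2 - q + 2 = (q - 1)*(q^2 - q - 2) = (q - 1)*(q + 1)*(q - 2)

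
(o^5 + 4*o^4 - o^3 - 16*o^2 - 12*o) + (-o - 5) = o^5 + 4*o^4 - o^3 - 16*o^2 - 13*o - 5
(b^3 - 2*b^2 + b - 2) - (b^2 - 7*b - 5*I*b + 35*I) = b^3 - 3*b^2 + 8*b + 5*I*b - 2 - 35*I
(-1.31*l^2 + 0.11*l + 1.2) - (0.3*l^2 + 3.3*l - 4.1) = -1.61*l^2 - 3.19*l + 5.3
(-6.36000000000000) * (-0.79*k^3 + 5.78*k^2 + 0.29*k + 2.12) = 5.0244*k^3 - 36.7608*k^2 - 1.8444*k - 13.4832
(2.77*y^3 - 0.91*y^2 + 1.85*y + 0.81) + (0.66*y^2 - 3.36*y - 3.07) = 2.77*y^3 - 0.25*y^2 - 1.51*y - 2.26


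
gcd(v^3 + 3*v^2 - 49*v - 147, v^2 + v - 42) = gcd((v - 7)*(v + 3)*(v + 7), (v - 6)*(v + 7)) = v + 7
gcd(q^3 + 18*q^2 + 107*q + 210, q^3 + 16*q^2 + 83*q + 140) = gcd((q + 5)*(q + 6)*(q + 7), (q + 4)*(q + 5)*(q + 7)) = q^2 + 12*q + 35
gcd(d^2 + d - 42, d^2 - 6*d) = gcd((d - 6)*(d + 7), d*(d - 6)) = d - 6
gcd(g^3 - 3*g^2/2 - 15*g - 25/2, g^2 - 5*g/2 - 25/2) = g^2 - 5*g/2 - 25/2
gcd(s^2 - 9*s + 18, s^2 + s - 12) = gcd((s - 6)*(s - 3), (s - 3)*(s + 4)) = s - 3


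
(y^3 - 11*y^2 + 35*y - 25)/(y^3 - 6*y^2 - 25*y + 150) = (y^2 - 6*y + 5)/(y^2 - y - 30)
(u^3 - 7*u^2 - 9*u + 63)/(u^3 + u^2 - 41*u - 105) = (u - 3)/(u + 5)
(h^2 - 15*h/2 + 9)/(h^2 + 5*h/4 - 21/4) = 2*(2*h^2 - 15*h + 18)/(4*h^2 + 5*h - 21)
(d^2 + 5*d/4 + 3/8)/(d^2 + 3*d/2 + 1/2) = (d + 3/4)/(d + 1)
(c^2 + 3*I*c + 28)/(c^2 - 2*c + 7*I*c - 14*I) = (c - 4*I)/(c - 2)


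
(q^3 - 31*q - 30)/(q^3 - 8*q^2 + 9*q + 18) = (q + 5)/(q - 3)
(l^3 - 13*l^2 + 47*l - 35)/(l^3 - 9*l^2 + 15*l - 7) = (l - 5)/(l - 1)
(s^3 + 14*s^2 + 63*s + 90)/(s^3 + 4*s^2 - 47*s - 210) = (s + 3)/(s - 7)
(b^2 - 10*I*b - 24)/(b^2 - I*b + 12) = (b - 6*I)/(b + 3*I)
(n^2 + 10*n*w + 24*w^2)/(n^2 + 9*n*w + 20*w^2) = (n + 6*w)/(n + 5*w)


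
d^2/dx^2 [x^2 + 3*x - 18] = 2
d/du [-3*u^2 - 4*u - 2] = -6*u - 4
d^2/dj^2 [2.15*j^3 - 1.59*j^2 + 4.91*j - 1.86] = 12.9*j - 3.18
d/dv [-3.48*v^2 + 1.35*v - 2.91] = 1.35 - 6.96*v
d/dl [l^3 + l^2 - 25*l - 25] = 3*l^2 + 2*l - 25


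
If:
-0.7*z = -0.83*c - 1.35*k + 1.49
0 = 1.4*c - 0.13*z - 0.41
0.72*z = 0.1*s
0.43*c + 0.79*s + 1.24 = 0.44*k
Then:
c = 0.28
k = 0.84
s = -1.25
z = -0.17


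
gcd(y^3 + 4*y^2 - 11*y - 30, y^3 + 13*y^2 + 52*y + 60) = y^2 + 7*y + 10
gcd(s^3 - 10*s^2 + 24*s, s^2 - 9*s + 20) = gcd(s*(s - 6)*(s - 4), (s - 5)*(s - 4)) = s - 4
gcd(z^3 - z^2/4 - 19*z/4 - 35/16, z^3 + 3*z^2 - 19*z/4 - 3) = z + 1/2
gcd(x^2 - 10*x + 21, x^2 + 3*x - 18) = x - 3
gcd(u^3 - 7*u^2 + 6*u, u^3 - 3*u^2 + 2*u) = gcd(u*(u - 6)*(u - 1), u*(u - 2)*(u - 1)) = u^2 - u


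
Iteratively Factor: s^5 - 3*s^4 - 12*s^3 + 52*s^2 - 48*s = (s - 3)*(s^4 - 12*s^2 + 16*s) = (s - 3)*(s - 2)*(s^3 + 2*s^2 - 8*s) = (s - 3)*(s - 2)^2*(s^2 + 4*s) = s*(s - 3)*(s - 2)^2*(s + 4)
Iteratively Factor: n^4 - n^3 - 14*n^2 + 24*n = (n)*(n^3 - n^2 - 14*n + 24) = n*(n - 3)*(n^2 + 2*n - 8) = n*(n - 3)*(n - 2)*(n + 4)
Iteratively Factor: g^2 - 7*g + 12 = (g - 3)*(g - 4)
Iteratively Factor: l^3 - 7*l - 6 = (l + 2)*(l^2 - 2*l - 3) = (l + 1)*(l + 2)*(l - 3)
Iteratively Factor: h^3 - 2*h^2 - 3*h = (h + 1)*(h^2 - 3*h) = (h - 3)*(h + 1)*(h)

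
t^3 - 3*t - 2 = (t - 2)*(t + 1)^2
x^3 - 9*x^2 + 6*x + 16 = (x - 8)*(x - 2)*(x + 1)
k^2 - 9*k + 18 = (k - 6)*(k - 3)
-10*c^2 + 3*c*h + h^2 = (-2*c + h)*(5*c + h)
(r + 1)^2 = r^2 + 2*r + 1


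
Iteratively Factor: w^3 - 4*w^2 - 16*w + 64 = (w - 4)*(w^2 - 16) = (w - 4)*(w + 4)*(w - 4)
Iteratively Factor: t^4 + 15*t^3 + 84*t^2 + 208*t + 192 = (t + 4)*(t^3 + 11*t^2 + 40*t + 48) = (t + 3)*(t + 4)*(t^2 + 8*t + 16) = (t + 3)*(t + 4)^2*(t + 4)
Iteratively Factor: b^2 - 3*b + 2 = (b - 1)*(b - 2)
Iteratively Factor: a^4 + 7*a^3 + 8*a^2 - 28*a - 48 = (a + 3)*(a^3 + 4*a^2 - 4*a - 16) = (a - 2)*(a + 3)*(a^2 + 6*a + 8) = (a - 2)*(a + 3)*(a + 4)*(a + 2)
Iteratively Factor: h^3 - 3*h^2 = (h)*(h^2 - 3*h) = h^2*(h - 3)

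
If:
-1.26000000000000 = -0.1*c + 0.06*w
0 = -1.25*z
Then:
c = 0.6*w + 12.6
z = 0.00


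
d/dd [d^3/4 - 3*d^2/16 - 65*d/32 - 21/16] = 3*d^2/4 - 3*d/8 - 65/32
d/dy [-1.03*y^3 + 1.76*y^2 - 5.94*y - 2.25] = -3.09*y^2 + 3.52*y - 5.94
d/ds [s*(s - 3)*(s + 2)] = 3*s^2 - 2*s - 6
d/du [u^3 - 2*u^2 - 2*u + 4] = 3*u^2 - 4*u - 2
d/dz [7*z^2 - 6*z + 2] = 14*z - 6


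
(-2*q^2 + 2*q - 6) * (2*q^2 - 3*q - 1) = -4*q^4 + 10*q^3 - 16*q^2 + 16*q + 6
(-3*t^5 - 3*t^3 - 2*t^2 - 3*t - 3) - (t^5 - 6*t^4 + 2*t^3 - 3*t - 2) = -4*t^5 + 6*t^4 - 5*t^3 - 2*t^2 - 1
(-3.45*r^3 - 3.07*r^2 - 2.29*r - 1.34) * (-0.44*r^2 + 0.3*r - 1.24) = 1.518*r^5 + 0.3158*r^4 + 4.3646*r^3 + 3.7094*r^2 + 2.4376*r + 1.6616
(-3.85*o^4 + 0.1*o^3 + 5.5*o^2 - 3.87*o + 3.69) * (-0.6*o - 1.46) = 2.31*o^5 + 5.561*o^4 - 3.446*o^3 - 5.708*o^2 + 3.4362*o - 5.3874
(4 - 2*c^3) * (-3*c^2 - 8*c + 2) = 6*c^5 + 16*c^4 - 4*c^3 - 12*c^2 - 32*c + 8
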